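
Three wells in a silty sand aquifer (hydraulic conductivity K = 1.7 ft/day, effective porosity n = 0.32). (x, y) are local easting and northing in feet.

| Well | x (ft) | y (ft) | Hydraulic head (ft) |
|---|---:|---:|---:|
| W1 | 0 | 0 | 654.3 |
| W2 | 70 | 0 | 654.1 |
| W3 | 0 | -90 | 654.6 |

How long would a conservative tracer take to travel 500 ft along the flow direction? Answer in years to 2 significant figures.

∂h/∂x = (654.1 − 654.3) / (70 − 0) = -0.002857
∂h/∂y = (654.6 − 654.3) / (-90 − 0) = -0.003333
|∇h| = √(-0.002857² + -0.003333²) = 0.00439
Seepage velocity v = K·i/n = 1.7 × 0.00439 / 0.32 = 0.02332 ft/day.
t = 500 / 0.02332 = 2.144e+04 days = 58.7 years.

59 years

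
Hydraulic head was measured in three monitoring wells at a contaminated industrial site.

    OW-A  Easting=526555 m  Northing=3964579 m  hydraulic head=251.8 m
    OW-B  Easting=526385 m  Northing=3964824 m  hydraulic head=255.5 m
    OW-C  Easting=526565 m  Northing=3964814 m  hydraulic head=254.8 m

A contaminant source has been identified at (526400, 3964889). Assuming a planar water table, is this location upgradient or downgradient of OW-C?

upgradient

Three-point gradient (reference OW-A): Δ to OW-B = (-170, 245, +3.7), Δ to OW-C = (10, 235, +3.0).
∂h/∂x = -0.003172, ∂h/∂y = +0.01290 (det = -42400).
Head at (526400, 3964889) = 251.8 + (-0.003172)·(-155) + (+0.01290)·(310) = 256.29 m.
That is higher than the 254.8 m at OW-C, so the point is upgradient.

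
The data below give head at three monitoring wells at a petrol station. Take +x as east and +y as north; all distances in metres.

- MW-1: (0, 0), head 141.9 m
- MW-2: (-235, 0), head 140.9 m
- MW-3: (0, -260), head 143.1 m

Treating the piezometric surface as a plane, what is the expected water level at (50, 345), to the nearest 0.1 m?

∂h/∂x = (140.9 − 141.9) / (-235 − 0) = +0.004255
∂h/∂y = (143.1 − 141.9) / (-260 − 0) = -0.004615
h(50, 345) = 141.9 + (+0.004255)·(50) + (-0.004615)·(345) = 141.9 +0.213 -1.592 = 140.520 m.

140.5 m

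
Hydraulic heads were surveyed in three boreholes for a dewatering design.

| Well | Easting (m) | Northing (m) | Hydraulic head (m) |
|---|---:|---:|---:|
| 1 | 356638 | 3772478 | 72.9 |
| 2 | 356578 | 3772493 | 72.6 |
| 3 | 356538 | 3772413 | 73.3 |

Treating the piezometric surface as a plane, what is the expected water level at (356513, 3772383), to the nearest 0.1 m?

73.5 m

With h = a·x + b·y + c and 1 as origin, the differences give:
  (-60)·a + 15·b = -0.3
  (-100)·a + (-65)·b = +0.4
Eliminate b (×(-65) and ×15, subtract): 5400·a = 13.50 → a = ∂h/∂x = +0.002500
Back-substitute: b = ∂h/∂y = -0.01000.
h(356513, 3772383) = 72.9 + (+0.002500)·(-125) + (-0.01000)·(-95) = 72.9 -0.313 +0.950 = 73.538 m.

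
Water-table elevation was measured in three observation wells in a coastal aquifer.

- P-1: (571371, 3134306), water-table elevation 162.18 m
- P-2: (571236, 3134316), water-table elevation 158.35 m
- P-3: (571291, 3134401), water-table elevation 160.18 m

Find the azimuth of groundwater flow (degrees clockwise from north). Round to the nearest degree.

With h = a·x + b·y + c and P-1 as origin, the differences give:
  (-135)·a + 10·b = -3.83
  (-80)·a + 95·b = -2.00
Eliminate b (×95 and ×10, subtract): -12025·a = -343.850 → a = ∂h/∂x = +0.02859
Back-substitute: b = ∂h/∂y = +0.003027.
Flow direction (−∇h) has components (-0.02859 E, -0.003027 N).
Azimuth = atan2(E, N) = atan2(-0.02859, -0.003027) = 264.0° ≈ 264°.

264°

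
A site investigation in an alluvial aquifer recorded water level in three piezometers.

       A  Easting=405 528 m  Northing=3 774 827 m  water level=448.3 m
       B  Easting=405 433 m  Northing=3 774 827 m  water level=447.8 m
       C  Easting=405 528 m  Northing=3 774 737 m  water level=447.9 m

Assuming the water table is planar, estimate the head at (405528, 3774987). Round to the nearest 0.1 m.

∂h/∂x = (447.8 − 448.3) / (405433 − 405528) = +0.005263
∂h/∂y = (447.9 − 448.3) / (3774737 − 3774827) = +0.004444
h(405528, 3774987) = 448.3 + (+0.005263)·(0) + (+0.004444)·(160) = 448.3 +0.000 +0.711 = 449.011 m.

449.0 m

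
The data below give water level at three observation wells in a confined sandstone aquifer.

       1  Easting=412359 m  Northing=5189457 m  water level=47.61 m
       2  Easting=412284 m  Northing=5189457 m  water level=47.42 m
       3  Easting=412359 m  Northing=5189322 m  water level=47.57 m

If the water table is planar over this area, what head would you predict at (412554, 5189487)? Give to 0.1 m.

∂h/∂x = (47.42 − 47.61) / (412284 − 412359) = +0.002533
∂h/∂y = (47.57 − 47.61) / (5189322 − 5189457) = +0.0002963
h(412554, 5189487) = 47.61 + (+0.002533)·(195) + (+0.0002963)·(30) = 47.61 +0.494 +0.009 = 48.113 m.

48.1 m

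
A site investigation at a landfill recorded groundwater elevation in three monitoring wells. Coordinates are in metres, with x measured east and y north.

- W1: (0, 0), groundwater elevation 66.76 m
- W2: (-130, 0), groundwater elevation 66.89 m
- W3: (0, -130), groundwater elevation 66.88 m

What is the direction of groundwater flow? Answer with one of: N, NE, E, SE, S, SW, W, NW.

∂h/∂x = (66.89 − 66.76) / (-130 − 0) = -0.0010000
∂h/∂y = (66.88 − 66.76) / (-130 − 0) = -0.0009231
Flow = −∇h = (+0.0010000 east, +0.0009231 north), which points northeast.

NE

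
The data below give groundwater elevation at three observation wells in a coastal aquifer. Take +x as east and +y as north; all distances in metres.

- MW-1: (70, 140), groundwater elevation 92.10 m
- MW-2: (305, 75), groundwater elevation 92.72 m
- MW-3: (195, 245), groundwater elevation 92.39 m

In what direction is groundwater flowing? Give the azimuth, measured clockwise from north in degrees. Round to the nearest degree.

Taking MW-1 as reference: MW-2−MW-1 = (235, -65, +0.62); MW-3−MW-1 = (125, 105, +0.29).
Solve a·Δx + b·Δy = Δh: det = 235·105 − 125·(-65) = 32800.
∂h/∂x = [(+0.62)·105 − (+0.29)·(-65)] / 32800 = +0.002559
∂h/∂y = [235·(+0.29) − 125·(+0.62)] / 32800 = -0.0002851
Flow direction (−∇h) has components (-0.002559 E, +0.0002851 N).
Azimuth = atan2(E, N) = atan2(-0.002559, +0.0002851) = 276.4° ≈ 276°.

276°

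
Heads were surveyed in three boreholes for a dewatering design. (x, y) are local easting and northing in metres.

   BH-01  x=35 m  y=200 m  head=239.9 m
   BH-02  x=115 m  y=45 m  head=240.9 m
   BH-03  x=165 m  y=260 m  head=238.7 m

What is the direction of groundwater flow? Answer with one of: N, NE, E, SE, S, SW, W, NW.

Three-point gradient (reference BH-01): Δ to BH-02 = (80, -155, +1.0), Δ to BH-03 = (130, 60, -1.2).
∂h/∂x = -0.005050, ∂h/∂y = -0.009058 (det = 24950).
Flow = −∇h = (+0.005050 east, +0.009058 north), which points northeast.

NE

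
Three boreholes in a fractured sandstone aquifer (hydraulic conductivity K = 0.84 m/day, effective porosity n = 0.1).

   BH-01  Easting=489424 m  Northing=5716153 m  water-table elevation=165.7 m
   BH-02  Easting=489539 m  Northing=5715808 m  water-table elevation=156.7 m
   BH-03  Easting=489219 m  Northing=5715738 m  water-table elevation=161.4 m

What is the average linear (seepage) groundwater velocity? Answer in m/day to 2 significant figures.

0.23 m/day

With h = a·x + b·y + c and BH-01 as origin, the differences give:
  115·a + (-345)·b = -9.0
  (-205)·a + (-415)·b = -4.3
Eliminate b (×(-415) and ×(-345), subtract): -118450·a = 2251.50 → a = ∂h/∂x = -0.01901
Back-substitute: b = ∂h/∂y = +0.01975.
|∇h| = √(-0.01901² + 0.01975²) = 0.02741
Seepage velocity v = K·i/n = 0.84 × 0.02741 / 0.1 = 0.2302 m/day.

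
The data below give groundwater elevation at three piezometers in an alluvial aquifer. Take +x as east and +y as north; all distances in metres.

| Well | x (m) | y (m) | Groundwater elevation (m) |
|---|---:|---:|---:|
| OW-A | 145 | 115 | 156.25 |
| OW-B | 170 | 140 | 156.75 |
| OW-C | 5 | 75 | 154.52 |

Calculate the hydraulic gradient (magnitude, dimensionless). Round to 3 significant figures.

With h = a·x + b·y + c and OW-A as origin, the differences give:
  25·a + 25·b = +0.50
  (-140)·a + (-40)·b = -1.73
Eliminate b (×(-40) and ×25, subtract): 2500·a = 23.250 → a = ∂h/∂x = +0.009300
Back-substitute: b = ∂h/∂y = +0.01070.
|∇h| = √(0.009300² + 0.01070²) = 0.01418

0.0142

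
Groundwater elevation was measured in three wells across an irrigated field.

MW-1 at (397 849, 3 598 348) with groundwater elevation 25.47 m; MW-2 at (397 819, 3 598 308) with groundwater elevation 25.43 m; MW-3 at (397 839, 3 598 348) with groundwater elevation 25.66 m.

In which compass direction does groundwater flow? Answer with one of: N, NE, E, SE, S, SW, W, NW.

SE

Differences from MW-1: to MW-2 (Δx, Δy, Δh) = (-30, -40, -0.04); to MW-3 = (-10, 0, +0.19).
Solve a·Δx + b·Δy = Δh: det = (-30)·0 − (-10)·(-40) = -400.
∂h/∂x = [(-0.04)·0 − (+0.19)·(-40)] / -400 = -0.01900
∂h/∂y = [(-30)·(+0.19) − (-10)·(-0.04)] / -400 = +0.01525
Flow = −∇h = (+0.01900 east, -0.01525 north), which points southeast.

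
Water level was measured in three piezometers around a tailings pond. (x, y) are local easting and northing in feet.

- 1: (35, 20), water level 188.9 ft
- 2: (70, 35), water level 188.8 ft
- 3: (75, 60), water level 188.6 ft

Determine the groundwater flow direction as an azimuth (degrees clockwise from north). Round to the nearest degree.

With h = a·x + b·y + c and 1 as origin, the differences give:
  35·a + 15·b = -0.1
  40·a + 40·b = -0.3
Eliminate b (×40 and ×15, subtract): 800·a = 0.50 → a = ∂h/∂x = +0.0006250
Back-substitute: b = ∂h/∂y = -0.008125.
Flow direction (−∇h) has components (-0.0006250 E, +0.008125 N).
Azimuth = atan2(E, N) = atan2(-0.0006250, +0.008125) = 355.6° ≈ 356°.

356°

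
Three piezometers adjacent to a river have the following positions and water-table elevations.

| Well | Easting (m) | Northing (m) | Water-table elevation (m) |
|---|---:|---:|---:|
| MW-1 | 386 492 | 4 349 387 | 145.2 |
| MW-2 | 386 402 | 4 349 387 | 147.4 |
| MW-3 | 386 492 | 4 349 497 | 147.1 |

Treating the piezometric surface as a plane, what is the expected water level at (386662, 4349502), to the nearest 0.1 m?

∂h/∂x = (147.4 − 145.2) / (386402 − 386492) = -0.02444
∂h/∂y = (147.1 − 145.2) / (4349497 − 4349387) = +0.01727
h(386662, 4349502) = 145.2 + (-0.02444)·(170) + (+0.01727)·(115) = 145.2 -4.156 +1.986 = 143.031 m.

143.0 m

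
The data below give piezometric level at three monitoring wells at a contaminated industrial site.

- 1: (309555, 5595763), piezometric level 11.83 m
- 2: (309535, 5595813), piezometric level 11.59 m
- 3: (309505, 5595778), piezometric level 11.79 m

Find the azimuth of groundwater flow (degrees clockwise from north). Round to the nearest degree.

008°

With h = a·x + b·y + c and 1 as origin, the differences give:
  (-20)·a + 50·b = -0.24
  (-50)·a + 15·b = -0.04
Eliminate b (×15 and ×50, subtract): 2200·a = -1.600 → a = ∂h/∂x = -0.0007273
Back-substitute: b = ∂h/∂y = -0.005091.
Flow direction (−∇h) has components (+0.0007273 E, +0.005091 N).
Azimuth = atan2(E, N) = atan2(+0.0007273, +0.005091) = 8.1° ≈ 008°.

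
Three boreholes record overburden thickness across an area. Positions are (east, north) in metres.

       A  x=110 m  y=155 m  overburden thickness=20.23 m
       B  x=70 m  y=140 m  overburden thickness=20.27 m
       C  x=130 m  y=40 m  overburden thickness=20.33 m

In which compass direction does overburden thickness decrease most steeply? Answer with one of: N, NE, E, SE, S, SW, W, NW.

With d = a·x + b·y + c and A as origin, the differences give:
  (-40)·a + (-15)·b = +0.04
  20·a + (-115)·b = +0.10
Eliminate b (×(-115) and ×(-15), subtract): 4900·a = -3.100 → a = ∂d/∂x = -0.0006327
Back-substitute: b = ∂d/∂y = -0.0009796.
Steepest decrease is along −∇f = (+0.0006327 E, +0.0009796 N) → northeast.

NE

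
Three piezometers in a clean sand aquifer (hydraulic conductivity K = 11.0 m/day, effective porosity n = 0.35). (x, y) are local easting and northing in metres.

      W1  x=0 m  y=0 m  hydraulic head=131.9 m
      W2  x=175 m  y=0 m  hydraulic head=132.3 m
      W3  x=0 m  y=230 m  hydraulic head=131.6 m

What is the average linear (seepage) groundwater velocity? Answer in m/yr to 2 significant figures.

30 m/yr

∂h/∂x = (132.3 − 131.9) / (175 − 0) = +0.002286
∂h/∂y = (131.6 − 131.9) / (230 − 0) = -0.001304
|∇h| = √(0.002286² + -0.001304²) = 0.002632
Seepage velocity v = K·i/n = 11.0 × 0.002632 / 0.35 = 0.08272 m/day = 30.21 m/yr.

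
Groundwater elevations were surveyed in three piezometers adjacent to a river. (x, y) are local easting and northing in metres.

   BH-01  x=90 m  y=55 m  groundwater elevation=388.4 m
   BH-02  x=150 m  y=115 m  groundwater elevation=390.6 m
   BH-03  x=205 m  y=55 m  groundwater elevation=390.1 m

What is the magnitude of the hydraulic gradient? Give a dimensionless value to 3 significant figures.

With h = a·x + b·y + c and BH-01 as origin, the differences give:
  60·a + 60·b = +2.2
  115·a + 0·b = +1.7
Eliminate b (×0 and ×60, subtract): -6900·a = -102.00 → a = ∂h/∂x = +0.01478
Back-substitute: b = ∂h/∂y = +0.02188.
|∇h| = √(0.01478² + 0.02188²) = 0.0264

0.0264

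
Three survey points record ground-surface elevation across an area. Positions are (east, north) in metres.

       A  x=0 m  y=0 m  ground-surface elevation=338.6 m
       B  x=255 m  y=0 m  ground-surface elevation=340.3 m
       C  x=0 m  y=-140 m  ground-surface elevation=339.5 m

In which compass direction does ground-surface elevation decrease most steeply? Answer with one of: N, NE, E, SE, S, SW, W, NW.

NW

∂z/∂x = (340.3 − 338.6) / (255 − 0) = +0.006667
∂z/∂y = (339.5 − 338.6) / (-140 − 0) = -0.006429
Steepest decrease is along −∇f = (-0.006667 E, +0.006429 N) → northwest.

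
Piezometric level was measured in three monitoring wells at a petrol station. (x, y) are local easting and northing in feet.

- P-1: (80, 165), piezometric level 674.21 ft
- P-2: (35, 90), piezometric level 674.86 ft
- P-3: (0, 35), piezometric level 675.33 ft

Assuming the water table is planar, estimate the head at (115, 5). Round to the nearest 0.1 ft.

676.0 ft

With h = a·x + b·y + c and P-1 as origin, the differences give:
  (-45)·a + (-75)·b = +0.65
  (-80)·a + (-130)·b = +1.12
Eliminate b (×(-130) and ×(-75), subtract): -150·a = -0.500 → a = ∂h/∂x = +0.003333
Back-substitute: b = ∂h/∂y = -0.01067.
h(115, 5) = 674.21 + (+0.003333)·(35) + (-0.01067)·(-160) = 674.21 +0.117 +1.707 = 676.033 ft.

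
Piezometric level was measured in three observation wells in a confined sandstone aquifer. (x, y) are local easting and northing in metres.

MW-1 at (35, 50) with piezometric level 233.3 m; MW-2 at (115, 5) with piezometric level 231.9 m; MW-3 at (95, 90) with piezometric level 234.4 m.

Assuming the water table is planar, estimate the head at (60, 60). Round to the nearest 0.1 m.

233.6 m

Differences from MW-1: to MW-2 (Δx, Δy, Δh) = (80, -45, -1.4); to MW-3 = (60, 40, +1.1).
Determinant of the coordinate differences = 80·40 − 60·(-45) = 5900.
∂h/∂x = [(-1.4)·40 − (+1.1)·(-45)] / 5900 = -0.001102
∂h/∂y = [80·(+1.1) − 60·(-1.4)] / 5900 = +0.02915
h(60, 60) = 233.3 + (-0.001102)·(25) + (+0.02915)·(10) = 233.3 -0.028 +0.292 = 233.564 m.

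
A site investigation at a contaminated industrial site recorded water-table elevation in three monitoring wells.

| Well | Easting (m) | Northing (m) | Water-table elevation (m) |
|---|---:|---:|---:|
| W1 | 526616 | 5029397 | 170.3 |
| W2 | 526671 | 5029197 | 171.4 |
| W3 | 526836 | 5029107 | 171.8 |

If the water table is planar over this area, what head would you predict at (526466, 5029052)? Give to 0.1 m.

172.4 m

Taking W1 as reference: W2−W1 = (55, -200, +1.1); W3−W1 = (220, -290, +1.5).
Solve a·Δx + b·Δy = Δh: det = 55·(-290) − 220·(-200) = 28050.
∂h/∂x = [(+1.1)·(-290) − (+1.5)·(-200)] / 28050 = -0.0006774
∂h/∂y = [55·(+1.5) − 220·(+1.1)] / 28050 = -0.005686
h(526466, 5029052) = 170.3 + (-0.0006774)·(-150) + (-0.005686)·(-345) = 170.3 +0.102 +1.962 = 172.363 m.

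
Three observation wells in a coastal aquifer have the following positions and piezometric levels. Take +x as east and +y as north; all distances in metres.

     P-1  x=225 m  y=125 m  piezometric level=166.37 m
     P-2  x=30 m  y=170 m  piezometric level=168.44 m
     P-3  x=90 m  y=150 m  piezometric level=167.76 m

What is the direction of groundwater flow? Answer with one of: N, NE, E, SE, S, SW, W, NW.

Differences from P-1: to P-2 (Δx, Δy, Δh) = (-195, 45, +2.07); to P-3 = (-135, 25, +1.39).
Solve a·Δx + b·Δy = Δh: det = (-195)·25 − (-135)·45 = 1200.
∂h/∂x = [(+2.07)·25 − (+1.39)·45] / 1200 = -0.009000
∂h/∂y = [(-195)·(+1.39) − (-135)·(+2.07)] / 1200 = +0.007000
Flow = −∇h = (+0.009000 east, -0.007000 north), which points southeast.

SE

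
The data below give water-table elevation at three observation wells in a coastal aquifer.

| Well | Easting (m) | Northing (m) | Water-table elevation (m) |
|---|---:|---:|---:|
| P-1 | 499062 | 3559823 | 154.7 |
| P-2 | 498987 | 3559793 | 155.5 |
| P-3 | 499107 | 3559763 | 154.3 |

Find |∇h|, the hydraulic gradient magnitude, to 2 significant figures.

Differences from P-1: to P-2 (Δx, Δy, Δh) = (-75, -30, +0.8); to P-3 = (45, -60, -0.4).
Solve a·Δx + b·Δy = Δh: det = (-75)·(-60) − 45·(-30) = 5850.
∂h/∂x = [(+0.8)·(-60) − (-0.4)·(-30)] / 5850 = -0.01026
∂h/∂y = [(-75)·(-0.4) − 45·(+0.8)] / 5850 = -0.001026
|∇h| = √(-0.01026² + -0.001026²) = 0.01031

0.010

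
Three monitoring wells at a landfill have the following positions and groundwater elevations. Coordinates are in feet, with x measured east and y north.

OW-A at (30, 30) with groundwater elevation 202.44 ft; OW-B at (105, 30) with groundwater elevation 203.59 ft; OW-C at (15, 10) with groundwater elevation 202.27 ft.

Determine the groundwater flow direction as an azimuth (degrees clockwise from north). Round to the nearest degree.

281°

With h = a·x + b·y + c and OW-A as origin, the differences give:
  75·a + 0·b = +1.15
  (-15)·a + (-20)·b = -0.17
Eliminate b (×(-20) and ×0, subtract): -1500·a = -23.000 → a = ∂h/∂x = +0.01533
Back-substitute: b = ∂h/∂y = -0.003000.
Flow direction (−∇h) has components (-0.01533 E, +0.003000 N).
Azimuth = atan2(E, N) = atan2(-0.01533, +0.003000) = 281.1° ≈ 281°.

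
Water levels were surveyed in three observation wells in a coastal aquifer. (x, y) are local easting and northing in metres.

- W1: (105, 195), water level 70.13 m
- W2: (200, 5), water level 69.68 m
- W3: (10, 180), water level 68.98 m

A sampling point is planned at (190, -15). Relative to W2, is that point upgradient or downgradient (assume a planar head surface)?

downgradient

Taking W1 as reference: W2−W1 = (95, -190, -0.45); W3−W1 = (-95, -15, -1.15).
Solve a·Δx + b·Δy = Δh: det = 95·(-15) − (-95)·(-190) = -19475.
∂h/∂x = [(-0.45)·(-15) − (-1.15)·(-190)] / -19475 = +0.01087
∂h/∂y = [95·(-1.15) − (-95)·(-0.45)] / -19475 = +0.007805
Head at (190, -15) = 70.13 + (+0.01087)·(85) + (+0.007805)·(-210) = 69.42 m.
That is lower than the 69.68 m at W2, so the point is downgradient.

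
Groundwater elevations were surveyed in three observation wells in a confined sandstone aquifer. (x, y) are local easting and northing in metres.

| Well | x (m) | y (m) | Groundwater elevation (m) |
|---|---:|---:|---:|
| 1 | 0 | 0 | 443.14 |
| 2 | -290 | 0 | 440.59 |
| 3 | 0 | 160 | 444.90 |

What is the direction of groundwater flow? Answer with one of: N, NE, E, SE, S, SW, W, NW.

∂h/∂x = (440.59 − 443.14) / (-290 − 0) = +0.008793
∂h/∂y = (444.90 − 443.14) / (160 − 0) = +0.01100
Flow = −∇h = (-0.008793 east, -0.01100 north), which points southwest.

SW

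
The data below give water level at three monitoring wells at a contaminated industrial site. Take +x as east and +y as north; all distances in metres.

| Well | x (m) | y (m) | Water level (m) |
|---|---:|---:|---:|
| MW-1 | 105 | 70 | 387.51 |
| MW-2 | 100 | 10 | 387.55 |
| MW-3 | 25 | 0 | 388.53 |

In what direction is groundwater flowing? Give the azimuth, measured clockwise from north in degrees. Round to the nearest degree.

Taking MW-1 as reference: MW-2−MW-1 = (-5, -60, +0.04); MW-3−MW-1 = (-80, -70, +1.02).
Solve a·Δx + b·Δy = Δh: det = (-5)·(-70) − (-80)·(-60) = -4450.
∂h/∂x = [(+0.04)·(-70) − (+1.02)·(-60)] / -4450 = -0.01312
∂h/∂y = [(-5)·(+1.02) − (-80)·(+0.04)] / -4450 = +0.0004270
Flow direction (−∇h) has components (+0.01312 E, -0.0004270 N).
Azimuth = atan2(E, N) = atan2(+0.01312, -0.0004270) = 91.9° ≈ 092°.

092°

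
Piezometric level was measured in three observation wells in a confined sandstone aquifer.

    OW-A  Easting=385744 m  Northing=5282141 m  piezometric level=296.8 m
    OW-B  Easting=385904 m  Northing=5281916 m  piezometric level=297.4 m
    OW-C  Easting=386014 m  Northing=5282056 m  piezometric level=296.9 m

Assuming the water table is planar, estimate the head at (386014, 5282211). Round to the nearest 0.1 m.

Differences from OW-A: to OW-B (Δx, Δy, Δh) = (160, -225, +0.6); to OW-C = (270, -85, +0.1).
Determinant of the coordinate differences = 160·(-85) − 270·(-225) = 47150.
∂h/∂x = [(+0.6)·(-85) − (+0.1)·(-225)] / 47150 = -0.0006045
∂h/∂y = [160·(+0.1) − 270·(+0.6)] / 47150 = -0.003097
h(386014, 5282211) = 296.8 + (-0.0006045)·(270) + (-0.003097)·(70) = 296.8 -0.163 -0.217 = 296.420 m.

296.4 m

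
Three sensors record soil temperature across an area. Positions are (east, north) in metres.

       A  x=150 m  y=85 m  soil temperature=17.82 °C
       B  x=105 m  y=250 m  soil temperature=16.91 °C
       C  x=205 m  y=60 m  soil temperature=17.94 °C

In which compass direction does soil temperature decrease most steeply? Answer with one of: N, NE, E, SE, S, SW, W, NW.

With T = a·x + b·y + c and A as origin, the differences give:
  (-45)·a + 165·b = -0.91
  55·a + (-25)·b = +0.12
Eliminate b (×(-25) and ×165, subtract): -7950·a = 2.950 → a = ∂T/∂x = -0.0003711
Back-substitute: b = ∂T/∂y = -0.005616.
Steepest decrease is along −∇f = (+0.0003711 E, +0.005616 N) → north.

N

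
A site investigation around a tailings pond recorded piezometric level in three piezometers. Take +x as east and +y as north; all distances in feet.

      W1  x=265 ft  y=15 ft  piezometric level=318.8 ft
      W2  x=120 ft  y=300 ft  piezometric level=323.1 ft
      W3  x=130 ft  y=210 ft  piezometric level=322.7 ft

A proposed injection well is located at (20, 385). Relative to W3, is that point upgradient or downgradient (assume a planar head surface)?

Differences from W1: to W2 (Δx, Δy, Δh) = (-145, 285, +4.3); to W3 = (-135, 195, +3.9).
Solve a·Δx + b·Δy = Δh: det = (-145)·195 − (-135)·285 = 10200.
∂h/∂x = [(+4.3)·195 − (+3.9)·285] / 10200 = -0.02676
∂h/∂y = [(-145)·(+3.9) − (-135)·(+4.3)] / 10200 = +0.001471
Head at (20, 385) = 318.8 + (-0.02676)·(-245) + (+0.001471)·(370) = 325.90 ft.
That is higher than the 322.7 ft at W3, so the point is upgradient.

upgradient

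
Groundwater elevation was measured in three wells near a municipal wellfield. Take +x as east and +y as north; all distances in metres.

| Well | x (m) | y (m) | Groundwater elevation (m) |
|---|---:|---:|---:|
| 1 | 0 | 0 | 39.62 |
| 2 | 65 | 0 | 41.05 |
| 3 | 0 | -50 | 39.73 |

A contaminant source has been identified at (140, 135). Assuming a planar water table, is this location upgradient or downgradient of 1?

∂h/∂x = (41.05 − 39.62) / (65 − 0) = +0.02200
∂h/∂y = (39.73 − 39.62) / (-50 − 0) = -0.002200
Head at (140, 135) = 39.62 + (+0.02200)·(140) + (-0.002200)·(135) = 42.40 m.
That is higher than the 39.62 m at 1, so the point is upgradient.

upgradient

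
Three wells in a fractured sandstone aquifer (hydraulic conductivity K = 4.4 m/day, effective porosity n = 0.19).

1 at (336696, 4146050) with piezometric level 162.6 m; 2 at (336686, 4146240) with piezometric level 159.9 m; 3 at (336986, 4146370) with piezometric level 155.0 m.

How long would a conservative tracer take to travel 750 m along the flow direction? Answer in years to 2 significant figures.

5.0 years

With h = a·x + b·y + c and 1 as origin, the differences give:
  (-10)·a + 190·b = -2.7
  290·a + 320·b = -7.6
Eliminate b (×320 and ×190, subtract): -58300·a = 580.00 → a = ∂h/∂x = -0.009949
Back-substitute: b = ∂h/∂y = -0.01473.
|∇h| = √(-0.009949² + -0.01473²) = 0.01778
Seepage velocity v = K·i/n = 4.4 × 0.01778 / 0.19 = 0.4117 m/day.
t = 750 / 0.4117 = 1822 days = 4.99 years.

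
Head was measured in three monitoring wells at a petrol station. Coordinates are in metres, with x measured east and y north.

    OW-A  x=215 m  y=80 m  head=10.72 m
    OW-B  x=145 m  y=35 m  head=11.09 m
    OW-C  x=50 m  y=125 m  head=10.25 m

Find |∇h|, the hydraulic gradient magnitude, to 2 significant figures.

With h = a·x + b·y + c and OW-A as origin, the differences give:
  (-70)·a + (-45)·b = +0.37
  (-165)·a + 45·b = -0.47
Eliminate b (×45 and ×(-45), subtract): -10575·a = -4.500 → a = ∂h/∂x = +0.0004255
Back-substitute: b = ∂h/∂y = -0.008884.
|∇h| = √(0.0004255² + -0.008884²) = 0.008894

0.0089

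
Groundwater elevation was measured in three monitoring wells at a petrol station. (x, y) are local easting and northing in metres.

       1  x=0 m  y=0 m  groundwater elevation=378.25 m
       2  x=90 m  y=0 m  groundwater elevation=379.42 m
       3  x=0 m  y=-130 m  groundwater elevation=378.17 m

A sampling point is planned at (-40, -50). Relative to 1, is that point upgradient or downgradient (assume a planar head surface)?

downgradient

∂h/∂x = (379.42 − 378.25) / (90 − 0) = +0.01300
∂h/∂y = (378.17 − 378.25) / (-130 − 0) = +0.0006154
Head at (-40, -50) = 378.25 + (+0.01300)·(-40) + (+0.0006154)·(-50) = 377.70 m.
That is lower than the 378.25 m at 1, so the point is downgradient.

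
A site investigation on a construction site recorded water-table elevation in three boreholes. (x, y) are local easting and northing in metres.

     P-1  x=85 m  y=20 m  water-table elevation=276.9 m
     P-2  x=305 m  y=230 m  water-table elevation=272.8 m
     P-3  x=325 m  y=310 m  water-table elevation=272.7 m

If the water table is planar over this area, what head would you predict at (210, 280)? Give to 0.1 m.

Differences from P-1: to P-2 (Δx, Δy, Δh) = (220, 210, -4.1); to P-3 = (240, 290, -4.2).
Solve a·Δx + b·Δy = Δh: det = 220·290 − 240·210 = 13400.
∂h/∂x = [(-4.1)·290 − (-4.2)·210] / 13400 = -0.02291
∂h/∂y = [220·(-4.2) − 240·(-4.1)] / 13400 = +0.004478
h(210, 280) = 276.9 + (-0.02291)·(125) + (+0.004478)·(260) = 276.9 -2.864 +1.164 = 275.200 m.

275.2 m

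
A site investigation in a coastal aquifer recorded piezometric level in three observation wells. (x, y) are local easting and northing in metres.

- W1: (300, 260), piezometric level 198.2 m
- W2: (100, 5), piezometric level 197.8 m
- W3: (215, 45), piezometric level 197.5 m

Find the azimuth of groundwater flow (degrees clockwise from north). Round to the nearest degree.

139°

Three-point gradient (reference W1): Δ to W2 = (-200, -255, -0.4), Δ to W3 = (-85, -215, -0.7).
∂h/∂x = -0.004338, ∂h/∂y = +0.004971 (det = 21325).
Flow direction (−∇h) has components (+0.004338 E, -0.004971 N).
Azimuth = atan2(E, N) = atan2(+0.004338, -0.004971) = 138.9° ≈ 139°.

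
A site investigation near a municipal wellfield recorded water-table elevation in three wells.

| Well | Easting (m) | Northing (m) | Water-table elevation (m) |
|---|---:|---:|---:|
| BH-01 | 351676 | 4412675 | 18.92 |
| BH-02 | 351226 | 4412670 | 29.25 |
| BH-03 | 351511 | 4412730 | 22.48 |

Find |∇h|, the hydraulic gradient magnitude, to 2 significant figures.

0.023

With h = a·x + b·y + c and BH-01 as origin, the differences give:
  (-450)·a + (-5)·b = +10.33
  (-165)·a + 55·b = +3.56
Eliminate b (×55 and ×(-5), subtract): -25575·a = 585.950 → a = ∂h/∂x = -0.02291
Back-substitute: b = ∂h/∂y = -0.004006.
|∇h| = √(-0.02291² + -0.004006²) = 0.02326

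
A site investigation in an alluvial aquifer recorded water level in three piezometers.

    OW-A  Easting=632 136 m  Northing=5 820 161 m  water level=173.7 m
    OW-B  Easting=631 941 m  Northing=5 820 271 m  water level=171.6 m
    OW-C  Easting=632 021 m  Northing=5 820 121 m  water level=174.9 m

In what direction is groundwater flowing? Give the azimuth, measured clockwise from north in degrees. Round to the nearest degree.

006°

Three-point gradient (reference OW-A): Δ to OW-B = (-195, 110, -2.1), Δ to OW-C = (-115, -40, +1.2).
∂h/∂x = -0.002347, ∂h/∂y = -0.02325 (det = 20450).
Flow direction (−∇h) has components (+0.002347 E, +0.02325 N).
Azimuth = atan2(E, N) = atan2(+0.002347, +0.02325) = 5.8° ≈ 006°.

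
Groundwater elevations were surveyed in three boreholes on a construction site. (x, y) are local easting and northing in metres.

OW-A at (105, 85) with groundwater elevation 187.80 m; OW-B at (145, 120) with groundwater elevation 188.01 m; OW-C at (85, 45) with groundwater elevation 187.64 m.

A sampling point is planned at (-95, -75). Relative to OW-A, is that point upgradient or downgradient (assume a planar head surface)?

Differences from OW-A: to OW-B (Δx, Δy, Δh) = (40, 35, +0.21); to OW-C = (-20, -40, -0.16).
Determinant of the coordinate differences = 40·(-40) − (-20)·35 = -900.
∂h/∂x = [(+0.21)·(-40) − (-0.16)·35] / -900 = +0.003111
∂h/∂y = [40·(-0.16) − (-20)·(+0.21)] / -900 = +0.002444
Head at (-95, -75) = 187.80 + (+0.003111)·(-200) + (+0.002444)·(-160) = 186.79 m.
That is lower than the 187.80 m at OW-A, so the point is downgradient.

downgradient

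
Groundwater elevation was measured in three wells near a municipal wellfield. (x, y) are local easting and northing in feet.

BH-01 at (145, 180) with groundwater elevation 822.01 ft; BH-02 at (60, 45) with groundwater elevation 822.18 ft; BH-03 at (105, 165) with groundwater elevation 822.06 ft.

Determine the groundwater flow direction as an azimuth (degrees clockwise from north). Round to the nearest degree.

059°

Taking BH-01 as reference: BH-02−BH-01 = (-85, -135, +0.17); BH-03−BH-01 = (-40, -15, +0.05).
Solve a·Δx + b·Δy = Δh: det = (-85)·(-15) − (-40)·(-135) = -4125.
∂h/∂x = [(+0.17)·(-15) − (+0.05)·(-135)] / -4125 = -0.001018
∂h/∂y = [(-85)·(+0.05) − (-40)·(+0.17)] / -4125 = -0.0006182
Flow direction (−∇h) has components (+0.001018 E, +0.0006182 N).
Azimuth = atan2(E, N) = atan2(+0.001018, +0.0006182) = 58.7° ≈ 059°.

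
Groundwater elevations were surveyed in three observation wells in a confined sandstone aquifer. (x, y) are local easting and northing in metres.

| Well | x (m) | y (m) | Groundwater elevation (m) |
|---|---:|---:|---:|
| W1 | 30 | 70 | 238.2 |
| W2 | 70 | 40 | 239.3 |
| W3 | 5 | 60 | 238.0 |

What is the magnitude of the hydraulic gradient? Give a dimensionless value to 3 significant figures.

Differences from W1: to W2 (Δx, Δy, Δh) = (40, -30, +1.1); to W3 = (-25, -10, -0.2).
Determinant of the coordinate differences = 40·(-10) − (-25)·(-30) = -1150.
∂h/∂x = [(+1.1)·(-10) − (-0.2)·(-30)] / -1150 = +0.01478
∂h/∂y = [40·(-0.2) − (-25)·(+1.1)] / -1150 = -0.01696
|∇h| = √(0.01478² + -0.01696²) = 0.0225

0.0225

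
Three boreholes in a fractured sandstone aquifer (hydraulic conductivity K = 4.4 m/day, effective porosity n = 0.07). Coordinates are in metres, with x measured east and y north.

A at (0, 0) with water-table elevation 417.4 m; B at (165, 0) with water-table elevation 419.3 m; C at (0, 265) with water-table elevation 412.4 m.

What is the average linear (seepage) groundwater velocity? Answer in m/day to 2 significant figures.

1.4 m/day

∂h/∂x = (419.3 − 417.4) / (165 − 0) = +0.01152
∂h/∂y = (412.4 − 417.4) / (265 − 0) = -0.01887
|∇h| = √(0.01152² + -0.01887²) = 0.02211
Seepage velocity v = K·i/n = 4.4 × 0.02211 / 0.07 = 1.39 m/day.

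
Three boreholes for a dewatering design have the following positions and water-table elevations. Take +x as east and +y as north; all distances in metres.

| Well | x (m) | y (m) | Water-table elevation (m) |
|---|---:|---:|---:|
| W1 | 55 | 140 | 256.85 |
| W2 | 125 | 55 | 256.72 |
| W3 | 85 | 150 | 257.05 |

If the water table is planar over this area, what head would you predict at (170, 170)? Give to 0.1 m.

Differences from W1: to W2 (Δx, Δy, Δh) = (70, -85, -0.13); to W3 = (30, 10, +0.20).
Determinant of the coordinate differences = 70·10 − 30·(-85) = 3250.
∂h/∂x = [(-0.13)·10 − (+0.20)·(-85)] / 3250 = +0.004831
∂h/∂y = [70·(+0.20) − 30·(-0.13)] / 3250 = +0.005508
h(170, 170) = 256.85 + (+0.004831)·(115) + (+0.005508)·(30) = 256.85 +0.556 +0.165 = 257.571 m.

257.6 m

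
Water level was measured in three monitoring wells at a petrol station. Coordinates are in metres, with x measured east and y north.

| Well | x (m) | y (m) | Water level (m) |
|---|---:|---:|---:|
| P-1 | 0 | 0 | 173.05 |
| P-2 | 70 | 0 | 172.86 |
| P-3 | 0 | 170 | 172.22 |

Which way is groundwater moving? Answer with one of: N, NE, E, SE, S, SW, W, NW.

∂h/∂x = (172.86 − 173.05) / (70 − 0) = -0.002714
∂h/∂y = (172.22 − 173.05) / (170 − 0) = -0.004882
Flow = −∇h = (+0.002714 east, +0.004882 north), which points northeast.

NE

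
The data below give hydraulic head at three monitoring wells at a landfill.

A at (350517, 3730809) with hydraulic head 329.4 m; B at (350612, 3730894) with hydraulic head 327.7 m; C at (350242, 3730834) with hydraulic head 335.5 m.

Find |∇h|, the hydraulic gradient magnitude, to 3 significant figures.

With h = a·x + b·y + c and A as origin, the differences give:
  95·a + 85·b = -1.7
  (-275)·a + 25·b = +6.1
Eliminate b (×25 and ×85, subtract): 25750·a = -561.00 → a = ∂h/∂x = -0.02179
Back-substitute: b = ∂h/∂y = +0.004350.
|∇h| = √(-0.02179² + 0.004350²) = 0.02222

0.0222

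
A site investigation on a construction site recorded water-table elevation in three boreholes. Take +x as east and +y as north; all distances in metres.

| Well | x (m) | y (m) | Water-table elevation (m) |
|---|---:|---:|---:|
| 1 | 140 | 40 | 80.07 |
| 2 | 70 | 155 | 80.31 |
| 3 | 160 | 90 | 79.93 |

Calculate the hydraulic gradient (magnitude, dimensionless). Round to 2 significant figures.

Three-point gradient (reference 1): Δ to 2 = (-70, 115, +0.24), Δ to 3 = (20, 50, -0.14).
∂h/∂x = -0.004845, ∂h/∂y = -0.0008621 (det = -5800).
|∇h| = √(-0.004845² + -0.0008621²) = 0.004921

0.0049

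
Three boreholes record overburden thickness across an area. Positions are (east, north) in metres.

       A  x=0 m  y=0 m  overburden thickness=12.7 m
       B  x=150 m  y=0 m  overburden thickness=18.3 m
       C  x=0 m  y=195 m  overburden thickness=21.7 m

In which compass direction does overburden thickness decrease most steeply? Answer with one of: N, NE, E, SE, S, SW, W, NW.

∂d/∂x = (18.3 − 12.7) / (150 − 0) = +0.03733
∂d/∂y = (21.7 − 12.7) / (195 − 0) = +0.04615
Steepest decrease is along −∇f = (-0.03733 E, -0.04615 N) → southwest.

SW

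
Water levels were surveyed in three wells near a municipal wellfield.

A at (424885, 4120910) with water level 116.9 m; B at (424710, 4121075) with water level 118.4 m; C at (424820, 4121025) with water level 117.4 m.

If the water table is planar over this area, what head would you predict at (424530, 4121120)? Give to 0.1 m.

120.1 m

Differences from A: to B (Δx, Δy, Δh) = (-175, 165, +1.5); to C = (-65, 115, +0.5).
Determinant of the coordinate differences = (-175)·115 − (-65)·165 = -9400.
∂h/∂x = [(+1.5)·115 − (+0.5)·165] / -9400 = -0.009574
∂h/∂y = [(-175)·(+0.5) − (-65)·(+1.5)] / -9400 = -0.001064
h(424530, 4121120) = 116.9 + (-0.009574)·(-355) + (-0.001064)·(210) = 116.9 +3.399 -0.223 = 120.076 m.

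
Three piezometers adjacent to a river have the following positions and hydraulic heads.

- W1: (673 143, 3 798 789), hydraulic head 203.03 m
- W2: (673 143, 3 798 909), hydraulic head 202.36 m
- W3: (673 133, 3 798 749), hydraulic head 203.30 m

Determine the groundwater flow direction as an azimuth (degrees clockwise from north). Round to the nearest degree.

Three-point gradient (reference W1): Δ to W2 = (0, 120, -0.67), Δ to W3 = (-10, -40, +0.27).
∂h/∂x = -0.004667, ∂h/∂y = -0.005583 (det = 1200).
Flow direction (−∇h) has components (+0.004667 E, +0.005583 N).
Azimuth = atan2(E, N) = atan2(+0.004667, +0.005583) = 39.9° ≈ 040°.

040°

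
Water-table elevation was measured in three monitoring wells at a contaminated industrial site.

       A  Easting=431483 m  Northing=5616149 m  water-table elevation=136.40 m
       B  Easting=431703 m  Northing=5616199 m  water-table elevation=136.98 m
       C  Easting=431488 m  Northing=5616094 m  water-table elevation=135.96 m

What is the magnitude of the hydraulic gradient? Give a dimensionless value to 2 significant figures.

0.0081

With h = a·x + b·y + c and A as origin, the differences give:
  220·a + 50·b = +0.58
  5·a + (-55)·b = -0.44
Eliminate b (×(-55) and ×50, subtract): -12350·a = -9.900 → a = ∂h/∂x = +0.0008016
Back-substitute: b = ∂h/∂y = +0.008073.
|∇h| = √(0.0008016² + 0.008073²) = 0.008113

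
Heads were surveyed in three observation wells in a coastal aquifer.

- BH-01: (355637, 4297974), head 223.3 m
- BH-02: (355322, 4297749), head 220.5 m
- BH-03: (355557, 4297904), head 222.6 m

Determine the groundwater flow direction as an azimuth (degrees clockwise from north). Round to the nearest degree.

With h = a·x + b·y + c and BH-01 as origin, the differences give:
  (-315)·a + (-225)·b = -2.8
  (-80)·a + (-70)·b = -0.7
Eliminate b (×(-70) and ×(-225), subtract): 4050·a = 38.50 → a = ∂h/∂x = +0.009506
Back-substitute: b = ∂h/∂y = -0.0008642.
Flow direction (−∇h) has components (-0.009506 E, +0.0008642 N).
Azimuth = atan2(E, N) = atan2(-0.009506, +0.0008642) = 275.2° ≈ 275°.

275°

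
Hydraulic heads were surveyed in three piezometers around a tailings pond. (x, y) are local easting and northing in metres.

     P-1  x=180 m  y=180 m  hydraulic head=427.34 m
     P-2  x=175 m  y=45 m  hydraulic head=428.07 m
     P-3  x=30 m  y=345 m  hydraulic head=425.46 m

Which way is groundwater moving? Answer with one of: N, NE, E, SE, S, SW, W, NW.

NW

Differences from P-1: to P-2 (Δx, Δy, Δh) = (-5, -135, +0.73); to P-3 = (-150, 165, -1.88).
Determinant of the coordinate differences = (-5)·165 − (-150)·(-135) = -21075.
∂h/∂x = [(+0.73)·165 − (-1.88)·(-135)] / -21075 = +0.006327
∂h/∂y = [(-5)·(-1.88) − (-150)·(+0.73)] / -21075 = -0.005642
Flow = −∇h = (-0.006327 east, +0.005642 north), which points northwest.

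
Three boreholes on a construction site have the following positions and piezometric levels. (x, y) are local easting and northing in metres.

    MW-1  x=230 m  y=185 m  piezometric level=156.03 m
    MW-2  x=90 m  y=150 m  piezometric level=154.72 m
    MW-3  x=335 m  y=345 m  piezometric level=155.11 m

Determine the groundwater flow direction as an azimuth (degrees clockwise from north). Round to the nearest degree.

318°

Differences from MW-1: to MW-2 (Δx, Δy, Δh) = (-140, -35, -1.31); to MW-3 = (105, 160, -0.92).
Solve a·Δx + b·Δy = Δh: det = (-140)·160 − 105·(-35) = -18725.
∂h/∂x = [(-1.31)·160 − (-0.92)·(-35)] / -18725 = +0.01291
∂h/∂y = [(-140)·(-0.92) − 105·(-1.31)] / -18725 = -0.01422
Flow direction (−∇h) has components (-0.01291 E, +0.01422 N).
Azimuth = atan2(E, N) = atan2(-0.01291, +0.01422) = 317.8° ≈ 318°.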